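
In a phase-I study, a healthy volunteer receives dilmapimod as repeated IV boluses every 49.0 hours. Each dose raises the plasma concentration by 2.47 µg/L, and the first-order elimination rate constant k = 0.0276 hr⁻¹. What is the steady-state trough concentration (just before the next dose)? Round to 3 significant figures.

0.862 µg/L

Fraction remaining after one interval: e^(−kτ) = e^(−0.02760 × 49.0) = 0.2586
R = 1 / (1 − 0.2586) = 1.349
Css,max = 2.47 × 1.349 = 3.332 µg/L
Css,min = Css,max × e^(−kτ) = 3.332 × 0.2586 ≈ 0.862 µg/L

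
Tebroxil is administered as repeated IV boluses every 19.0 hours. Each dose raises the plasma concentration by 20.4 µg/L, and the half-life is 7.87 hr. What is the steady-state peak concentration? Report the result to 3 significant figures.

25.1 µg/L

k = ln 2 / 7.87 = 0.08807 hr⁻¹
Fraction remaining after one interval: e^(−kτ) = e^(−0.08807 × 19.0) = 0.1876
R = 1 / (1 − 0.1876) = 1.231
Css,max = 20.4 × 1.231 ≈ 25.1 µg/L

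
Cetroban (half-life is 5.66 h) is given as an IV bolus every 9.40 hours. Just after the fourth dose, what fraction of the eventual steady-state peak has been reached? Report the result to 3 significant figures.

0.990

k = ln 2 / 5.66 = 0.1225 h⁻¹
f_n = 1 − e^(−nkτ) = 1 − e^(−4 × 0.1225 × 9.40) = 1 − e^(−4.605) = 1 − 0.01001 ≈ 0.990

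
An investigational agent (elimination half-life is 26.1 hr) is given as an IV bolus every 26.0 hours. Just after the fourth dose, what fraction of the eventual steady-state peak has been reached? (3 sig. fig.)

k = ln 2 / 26.1 = 0.02656 hr⁻¹
f_n = 1 − e^(−nkτ) = 1 − e^(−4 × 0.02656 × 26.0) = 1 − e^(−2.762) = 1 − 0.06317 ≈ 0.937

0.937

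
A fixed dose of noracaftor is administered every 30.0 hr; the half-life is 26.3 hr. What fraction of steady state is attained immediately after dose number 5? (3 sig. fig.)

k = ln 2 / 26.3 = 0.02636 hr⁻¹
f_n = 1 − e^(−nkτ) = 1 − e^(−5 × 0.02636 × 30.0) = 1 − e^(−3.953) = 1 − 0.01919 ≈ 0.981

0.981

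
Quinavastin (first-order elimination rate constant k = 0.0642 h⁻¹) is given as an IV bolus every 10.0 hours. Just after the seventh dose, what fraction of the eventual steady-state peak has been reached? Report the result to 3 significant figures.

0.989

f_n = 1 − e^(−nkτ) = 1 − e^(−7 × 0.06420 × 10.0) = 1 − e^(−4.494) = 1 − 0.01118 ≈ 0.989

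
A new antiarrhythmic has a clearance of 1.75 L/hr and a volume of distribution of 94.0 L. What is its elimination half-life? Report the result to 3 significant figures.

37.2 hours

k = CL / V = 1.75 / 94.0 = 0.01862 hr⁻¹
t½ = ln 2 / k = ln 2 / 0.01862 ≈ 37.2 hours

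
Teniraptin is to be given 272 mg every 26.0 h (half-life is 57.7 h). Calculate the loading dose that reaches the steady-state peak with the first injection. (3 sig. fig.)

k = ln 2 / 57.7 = 0.01201 h⁻¹
Accumulation ratio R = 1 / (1 − e^(−kτ)) = 1 / (1 − e^(−0.01201×26.0)) = 1 / (1 − 0.7317) = 3.728
Loading dose = maintenance dose × R = 272 × 3.728 ≈ 1010 mg

1010 mg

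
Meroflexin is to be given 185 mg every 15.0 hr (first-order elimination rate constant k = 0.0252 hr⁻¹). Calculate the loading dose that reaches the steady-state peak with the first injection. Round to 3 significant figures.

588 mg

Accumulation ratio R = 1 / (1 − e^(−kτ)) = 1 / (1 − e^(−0.02520×15.0)) = 1 / (1 − 0.6852) = 3.177
Loading dose = maintenance dose × R = 185 × 3.177 ≈ 588 mg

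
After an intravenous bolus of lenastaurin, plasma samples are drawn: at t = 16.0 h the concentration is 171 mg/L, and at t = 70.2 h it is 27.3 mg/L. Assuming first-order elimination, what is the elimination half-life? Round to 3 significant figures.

k = ln(C₁/C₂) / (t₂ − t₁) = ln(171/27.3) / (70.2 − 16.0)
  = 1.835 / 54.20 = 0.03385 h⁻¹
t½ = ln 2 / k = ln 2 / 0.03385 ≈ 20.5 hours

20.5 hours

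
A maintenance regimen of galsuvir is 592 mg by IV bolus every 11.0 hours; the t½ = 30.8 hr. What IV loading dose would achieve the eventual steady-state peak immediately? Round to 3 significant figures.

2700 mg

k = ln 2 / 30.8 = 0.02250 hr⁻¹
Accumulation ratio R = 1 / (1 − e^(−kτ)) = 1 / (1 − e^(−0.02250×11.0)) = 1 / (1 − 0.7807) = 4.560
Loading dose = maintenance dose × R = 592 × 4.560 ≈ 2700 mg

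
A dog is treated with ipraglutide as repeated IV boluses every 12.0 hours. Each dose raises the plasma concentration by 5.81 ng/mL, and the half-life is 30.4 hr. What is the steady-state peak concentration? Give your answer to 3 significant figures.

24.3 ng/mL

k = ln 2 / 30.4 = 0.02280 hr⁻¹
Fraction remaining after one interval: e^(−kτ) = e^(−0.02280 × 12.0) = 0.7606
R = 1 / (1 − 0.7606) = 4.178
Css,max = 5.81 × 4.178 ≈ 24.3 ng/mL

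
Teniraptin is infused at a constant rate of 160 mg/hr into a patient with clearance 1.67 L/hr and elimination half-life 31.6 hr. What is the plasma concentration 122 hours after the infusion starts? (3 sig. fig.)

89.2 mg/L

Css = rate / CL = 160 / 1.67 = 95.81 mg/L
k = ln 2 / 31.6 = 0.02194 hr⁻¹
C(t) = Css (1 − e^(−kt)) = 95.81 × (1 − e^(−2.676)) = 95.81 × 0.9312 ≈ 89.2 mg/L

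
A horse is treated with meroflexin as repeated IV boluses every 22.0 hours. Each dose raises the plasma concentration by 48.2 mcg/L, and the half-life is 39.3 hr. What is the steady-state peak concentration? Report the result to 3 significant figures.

150 mcg/L

k = ln 2 / 39.3 = 0.01764 hr⁻¹
Fraction remaining after one interval: e^(−kτ) = e^(−0.01764 × 22.0) = 0.6784
R = 1 / (1 − 0.6784) = 3.109
Css,max = 48.2 × 3.109 ≈ 150 mcg/L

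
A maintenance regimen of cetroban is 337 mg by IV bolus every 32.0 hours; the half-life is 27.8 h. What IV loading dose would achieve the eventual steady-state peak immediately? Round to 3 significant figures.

k = ln 2 / 27.8 = 0.02493 h⁻¹
Accumulation ratio R = 1 / (1 − e^(−kτ)) = 1 / (1 − e^(−0.02493×32.0)) = 1 / (1 − 0.4503) = 1.819
Loading dose = maintenance dose × R = 337 × 1.819 ≈ 613 mg

613 mg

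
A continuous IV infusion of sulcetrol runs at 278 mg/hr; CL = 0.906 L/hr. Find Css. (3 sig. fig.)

307 µg/mL

Css = infusion rate / CL = 278 / 0.906 ≈ 307 µg/mL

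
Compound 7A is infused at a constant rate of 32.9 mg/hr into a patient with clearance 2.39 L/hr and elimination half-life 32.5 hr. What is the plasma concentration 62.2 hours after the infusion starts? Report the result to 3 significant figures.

Css = rate / CL = 32.9 / 2.39 = 13.77 mg/L
k = ln 2 / 32.5 = 0.02133 hr⁻¹
C(t) = Css (1 − e^(−kt)) = 13.77 × (1 − e^(−1.327)) = 13.77 × 0.7346 ≈ 10.1 mg/L

10.1 mg/L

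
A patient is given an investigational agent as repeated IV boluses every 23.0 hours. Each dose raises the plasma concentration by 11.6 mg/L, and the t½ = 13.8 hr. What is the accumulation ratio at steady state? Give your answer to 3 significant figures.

1.46

k = ln 2 / 13.8 = 0.05023 hr⁻¹
Fraction remaining after one interval: e^(−kτ) = e^(−0.05023 × 23.0) = 0.3150
R = 1 / (1 − 0.3150) = 1 / 0.6850 ≈ 1.46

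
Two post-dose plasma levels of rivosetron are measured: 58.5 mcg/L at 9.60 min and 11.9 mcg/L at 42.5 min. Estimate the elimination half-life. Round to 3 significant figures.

k = ln(C₁/C₂) / (t₂ − t₁) = ln(58.5/11.9) / (42.5 − 9.60)
  = 1.592 / 32.90 = 0.04840 min⁻¹
t½ = ln 2 / k = ln 2 / 0.04840 ≈ 14.3 minutes

14.3 minutes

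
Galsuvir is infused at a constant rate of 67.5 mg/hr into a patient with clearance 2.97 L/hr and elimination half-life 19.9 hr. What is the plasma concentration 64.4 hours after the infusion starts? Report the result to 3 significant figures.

20.3 µg/mL

Css = rate / CL = 67.5 / 2.97 = 22.73 µg/mL
k = ln 2 / 19.9 = 0.03483 hr⁻¹
C(t) = Css (1 − e^(−kt)) = 22.73 × (1 − e^(−2.243)) = 22.73 × 0.8939 ≈ 20.3 µg/mL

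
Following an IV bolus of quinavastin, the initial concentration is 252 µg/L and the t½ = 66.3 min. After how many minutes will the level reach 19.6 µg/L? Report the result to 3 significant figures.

244 minutes

k = ln 2 / 66.3 = 0.01045 min⁻¹
C(t) = C₀ e^(−kt)  ⇒  t = ln(C₀/C) / k
t = ln(252/19.6) / 0.01045 = 2.554 / 0.01045 ≈ 244 minutes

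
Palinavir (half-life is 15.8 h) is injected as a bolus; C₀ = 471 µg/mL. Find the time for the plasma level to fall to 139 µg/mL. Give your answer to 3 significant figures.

k = ln 2 / 15.8 = 0.04387 h⁻¹
C(t) = C₀ e^(−kt)  ⇒  t = ln(C₀/C) / k
t = ln(471/139) / 0.04387 = 1.220 / 0.04387 ≈ 27.8 hours

27.8 hours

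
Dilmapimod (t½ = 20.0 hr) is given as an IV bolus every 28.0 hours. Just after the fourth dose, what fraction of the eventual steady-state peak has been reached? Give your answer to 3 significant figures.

0.979

k = ln 2 / 20.0 = 0.03466 hr⁻¹
f_n = 1 − e^(−nkτ) = 1 − e^(−4 × 0.03466 × 28.0) = 1 − e^(−3.882) = 1 − 0.02062 ≈ 0.979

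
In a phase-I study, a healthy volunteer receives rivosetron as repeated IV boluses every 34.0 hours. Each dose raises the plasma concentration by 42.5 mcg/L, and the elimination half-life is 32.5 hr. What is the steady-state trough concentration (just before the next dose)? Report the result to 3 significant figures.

k = ln 2 / 32.5 = 0.02133 hr⁻¹
Fraction remaining after one interval: e^(−kτ) = e^(−0.02133 × 34.0) = 0.4843
R = 1 / (1 − 0.4843) = 1.939
Css,max = 42.5 × 1.939 = 82.41 mcg/L
Css,min = Css,max × e^(−kτ) = 82.41 × 0.4843 ≈ 39.9 mcg/L

39.9 mcg/L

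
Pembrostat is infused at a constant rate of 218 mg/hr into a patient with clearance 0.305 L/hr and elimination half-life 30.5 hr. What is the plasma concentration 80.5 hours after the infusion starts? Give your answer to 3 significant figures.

Css = rate / CL = 218 / 0.305 = 714.8 mg/L
k = ln 2 / 30.5 = 0.02273 hr⁻¹
C(t) = Css (1 − e^(−kt)) = 714.8 × (1 − e^(−1.829)) = 714.8 × 0.8395 ≈ 600 mg/L

600 mg/L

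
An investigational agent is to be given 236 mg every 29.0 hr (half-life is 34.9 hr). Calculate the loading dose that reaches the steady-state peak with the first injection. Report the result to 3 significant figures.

k = ln 2 / 34.9 = 0.01986 hr⁻¹
Accumulation ratio R = 1 / (1 − e^(−kτ)) = 1 / (1 − e^(−0.01986×29.0)) = 1 / (1 − 0.5622) = 2.284
Loading dose = maintenance dose × R = 236 × 2.284 ≈ 539 mg

539 mg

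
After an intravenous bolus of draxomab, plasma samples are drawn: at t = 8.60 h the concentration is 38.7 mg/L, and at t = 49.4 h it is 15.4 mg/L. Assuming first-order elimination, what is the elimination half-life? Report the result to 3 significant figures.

k = ln(C₁/C₂) / (t₂ − t₁) = ln(38.7/15.4) / (49.4 − 8.60)
  = 0.9215 / 40.80 = 0.02259 h⁻¹
t½ = ln 2 / k = ln 2 / 0.02259 ≈ 30.7 hours

30.7 hours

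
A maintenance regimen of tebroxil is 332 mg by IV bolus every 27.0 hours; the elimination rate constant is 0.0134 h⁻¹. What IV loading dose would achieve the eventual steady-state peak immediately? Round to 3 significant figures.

1090 mg

Accumulation ratio R = 1 / (1 − e^(−kτ)) = 1 / (1 − e^(−0.01340×27.0)) = 1 / (1 − 0.6964) = 3.294
Loading dose = maintenance dose × R = 332 × 3.294 ≈ 1090 mg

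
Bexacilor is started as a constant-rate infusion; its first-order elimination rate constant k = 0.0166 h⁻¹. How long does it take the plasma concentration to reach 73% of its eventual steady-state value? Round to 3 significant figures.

f = 1 − e^(−kt)  ⇒  t = −ln(1 − f) / k
t = −ln(1 − 0.73) / 0.01660 = 1.309 / 0.01660 ≈ 78.9 hours

78.9 hours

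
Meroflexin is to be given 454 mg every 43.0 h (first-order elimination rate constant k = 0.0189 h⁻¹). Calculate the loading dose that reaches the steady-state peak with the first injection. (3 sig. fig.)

Accumulation ratio R = 1 / (1 − e^(−kτ)) = 1 / (1 − e^(−0.01890×43.0)) = 1 / (1 − 0.4437) = 1.797
Loading dose = maintenance dose × R = 454 × 1.797 ≈ 816 mg

816 mg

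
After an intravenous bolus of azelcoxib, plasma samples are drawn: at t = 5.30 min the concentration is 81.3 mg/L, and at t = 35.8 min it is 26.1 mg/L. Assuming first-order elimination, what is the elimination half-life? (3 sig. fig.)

k = ln(C₁/C₂) / (t₂ − t₁) = ln(81.3/26.1) / (35.8 − 5.30)
  = 1.136 / 30.50 = 0.03725 min⁻¹
t½ = ln 2 / k = ln 2 / 0.03725 ≈ 18.6 minutes

18.6 minutes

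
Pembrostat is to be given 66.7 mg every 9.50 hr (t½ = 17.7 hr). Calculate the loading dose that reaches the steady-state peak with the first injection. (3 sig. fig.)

215 mg

k = ln 2 / 17.7 = 0.03916 hr⁻¹
Accumulation ratio R = 1 / (1 − e^(−kτ)) = 1 / (1 − e^(−0.03916×9.50)) = 1 / (1 − 0.6893) = 3.219
Loading dose = maintenance dose × R = 66.7 × 3.219 ≈ 215 mg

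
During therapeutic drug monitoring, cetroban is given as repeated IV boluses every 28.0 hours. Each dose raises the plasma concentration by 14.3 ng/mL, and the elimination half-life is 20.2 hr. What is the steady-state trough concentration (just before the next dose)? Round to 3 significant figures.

8.86 ng/mL

k = ln 2 / 20.2 = 0.03431 hr⁻¹
Fraction remaining after one interval: e^(−kτ) = e^(−0.03431 × 28.0) = 0.3826
R = 1 / (1 − 0.3826) = 1.620
Css,max = 14.3 × 1.620 = 23.16 ng/mL
Css,min = Css,max × e^(−kτ) = 23.16 × 0.3826 ≈ 8.86 ng/mL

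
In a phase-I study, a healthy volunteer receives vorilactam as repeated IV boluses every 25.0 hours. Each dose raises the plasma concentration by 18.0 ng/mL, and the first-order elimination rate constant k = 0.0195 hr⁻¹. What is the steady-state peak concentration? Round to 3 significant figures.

46.7 ng/mL

Fraction remaining after one interval: e^(−kτ) = e^(−0.01950 × 25.0) = 0.6142
R = 1 / (1 − 0.6142) = 2.592
Css,max = 18.0 × 2.592 ≈ 46.7 ng/mL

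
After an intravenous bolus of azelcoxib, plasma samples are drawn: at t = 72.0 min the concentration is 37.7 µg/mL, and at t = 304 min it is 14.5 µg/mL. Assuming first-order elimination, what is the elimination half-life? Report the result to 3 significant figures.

k = ln(C₁/C₂) / (t₂ − t₁) = ln(37.7/14.5) / (304 − 72.0)
  = 0.9555 / 232.0 = 0.004119 min⁻¹
t½ = ln 2 / k = ln 2 / 0.004119 ≈ 168 minutes

168 minutes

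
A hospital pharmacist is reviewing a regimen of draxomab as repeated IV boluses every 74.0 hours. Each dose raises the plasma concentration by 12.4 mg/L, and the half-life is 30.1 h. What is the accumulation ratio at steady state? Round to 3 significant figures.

1.22

k = ln 2 / 30.1 = 0.02303 h⁻¹
Fraction remaining after one interval: e^(−kτ) = e^(−0.02303 × 74.0) = 0.1819
R = 1 / (1 − 0.1819) = 1 / 0.8181 ≈ 1.22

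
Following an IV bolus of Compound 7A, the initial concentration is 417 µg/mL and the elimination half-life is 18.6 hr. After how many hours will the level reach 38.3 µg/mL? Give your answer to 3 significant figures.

k = ln 2 / 18.6 = 0.03727 hr⁻¹
C(t) = C₀ e^(−kt)  ⇒  t = ln(C₀/C) / k
t = ln(417/38.3) / 0.03727 = 2.388 / 0.03727 ≈ 64.1 hours

64.1 hours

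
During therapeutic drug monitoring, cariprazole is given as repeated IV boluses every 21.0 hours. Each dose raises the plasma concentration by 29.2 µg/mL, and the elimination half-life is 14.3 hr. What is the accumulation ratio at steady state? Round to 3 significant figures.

k = ln 2 / 14.3 = 0.04847 hr⁻¹
Fraction remaining after one interval: e^(−kτ) = e^(−0.04847 × 21.0) = 0.3613
R = 1 / (1 − 0.3613) = 1 / 0.6387 ≈ 1.57

1.57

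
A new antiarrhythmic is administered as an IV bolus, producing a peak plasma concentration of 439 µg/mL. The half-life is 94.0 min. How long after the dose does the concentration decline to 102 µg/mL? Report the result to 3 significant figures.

k = ln 2 / 94.0 = 0.007374 min⁻¹
C(t) = C₀ e^(−kt)  ⇒  t = ln(C₀/C) / k
t = ln(439/102) / 0.007374 = 1.460 / 0.007374 ≈ 198 minutes

198 minutes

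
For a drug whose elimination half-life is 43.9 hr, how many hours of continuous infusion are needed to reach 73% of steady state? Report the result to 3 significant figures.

82.9 hours

k = ln 2 / 43.9 = 0.01579 hr⁻¹
f = 1 − e^(−kt)  ⇒  t = −ln(1 − f) / k
t = −ln(1 − 0.73) / 0.01579 = 1.309 / 0.01579 ≈ 82.9 hours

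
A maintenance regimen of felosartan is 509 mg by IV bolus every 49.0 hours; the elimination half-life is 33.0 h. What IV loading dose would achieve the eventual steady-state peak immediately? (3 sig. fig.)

792 mg

k = ln 2 / 33.0 = 0.02100 h⁻¹
Accumulation ratio R = 1 / (1 − e^(−kτ)) = 1 / (1 − e^(−0.02100×49.0)) = 1 / (1 − 0.3573) = 1.556
Loading dose = maintenance dose × R = 509 × 1.556 ≈ 792 mg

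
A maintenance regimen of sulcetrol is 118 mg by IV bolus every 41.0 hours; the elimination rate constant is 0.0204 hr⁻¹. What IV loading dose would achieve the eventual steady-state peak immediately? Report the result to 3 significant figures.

208 mg

Accumulation ratio R = 1 / (1 − e^(−kτ)) = 1 / (1 − e^(−0.02040×41.0)) = 1 / (1 − 0.4333) = 1.765
Loading dose = maintenance dose × R = 118 × 1.765 ≈ 208 mg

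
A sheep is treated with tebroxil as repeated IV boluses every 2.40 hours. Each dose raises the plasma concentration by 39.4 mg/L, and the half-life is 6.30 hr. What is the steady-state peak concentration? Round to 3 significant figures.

170 mg/L

k = ln 2 / 6.30 = 0.1100 hr⁻¹
Fraction remaining after one interval: e^(−kτ) = e^(−0.1100 × 2.40) = 0.7679
R = 1 / (1 − 0.7679) = 4.309
Css,max = 39.4 × 4.309 ≈ 170 mg/L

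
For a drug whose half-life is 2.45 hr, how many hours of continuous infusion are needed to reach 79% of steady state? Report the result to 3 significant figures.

k = ln 2 / 2.45 = 0.2829 hr⁻¹
f = 1 − e^(−kt)  ⇒  t = −ln(1 − f) / k
t = −ln(1 − 0.79) / 0.2829 = 1.561 / 0.2829 ≈ 5.52 hours

5.52 hours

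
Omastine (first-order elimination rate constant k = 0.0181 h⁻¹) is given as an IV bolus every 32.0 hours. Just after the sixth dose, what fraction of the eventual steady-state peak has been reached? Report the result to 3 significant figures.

f_n = 1 − e^(−nkτ) = 1 − e^(−6 × 0.01810 × 32.0) = 1 − e^(−3.475) = 1 − 0.03096 ≈ 0.969

0.969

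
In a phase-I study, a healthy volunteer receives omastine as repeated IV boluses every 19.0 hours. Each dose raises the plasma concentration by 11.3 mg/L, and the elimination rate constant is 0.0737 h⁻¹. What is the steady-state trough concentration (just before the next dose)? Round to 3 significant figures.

3.70 mg/L

Fraction remaining after one interval: e^(−kτ) = e^(−0.07370 × 19.0) = 0.2465
R = 1 / (1 − 0.2465) = 1.327
Css,max = 11.3 × 1.327 = 15.00 mg/L
Css,min = Css,max × e^(−kτ) = 15.00 × 0.2465 ≈ 3.70 mg/L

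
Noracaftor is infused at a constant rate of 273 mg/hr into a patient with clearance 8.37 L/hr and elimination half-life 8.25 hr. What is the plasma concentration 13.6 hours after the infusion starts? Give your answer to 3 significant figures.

22.2 µg/mL

Css = rate / CL = 273 / 8.37 = 32.62 µg/mL
k = ln 2 / 8.25 = 0.08402 hr⁻¹
C(t) = Css (1 − e^(−kt)) = 32.62 × (1 − e^(−1.143)) = 32.62 × 0.6810 ≈ 22.2 µg/mL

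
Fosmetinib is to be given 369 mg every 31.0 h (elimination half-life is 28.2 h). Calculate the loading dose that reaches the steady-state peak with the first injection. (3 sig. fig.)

692 mg

k = ln 2 / 28.2 = 0.02458 h⁻¹
Accumulation ratio R = 1 / (1 − e^(−kτ)) = 1 / (1 − e^(−0.02458×31.0)) = 1 / (1 − 0.4667) = 1.875
Loading dose = maintenance dose × R = 369 × 1.875 ≈ 692 mg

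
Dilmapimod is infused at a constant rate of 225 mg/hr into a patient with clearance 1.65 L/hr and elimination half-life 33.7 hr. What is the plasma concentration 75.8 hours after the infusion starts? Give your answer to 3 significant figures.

Css = rate / CL = 225 / 1.65 = 136.4 mg/L
k = ln 2 / 33.7 = 0.02057 hr⁻¹
C(t) = Css (1 − e^(−kt)) = 136.4 × (1 − e^(−1.559)) = 136.4 × 0.7897 ≈ 108 mg/L

108 mg/L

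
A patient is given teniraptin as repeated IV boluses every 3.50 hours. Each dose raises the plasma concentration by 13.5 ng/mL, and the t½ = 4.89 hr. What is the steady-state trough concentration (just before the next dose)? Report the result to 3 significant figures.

21.0 ng/mL

k = ln 2 / 4.89 = 0.1417 hr⁻¹
Fraction remaining after one interval: e^(−kτ) = e^(−0.1417 × 3.50) = 0.6089
R = 1 / (1 − 0.6089) = 2.557
Css,max = 13.5 × 2.557 = 34.52 ng/mL
Css,min = Css,max × e^(−kτ) = 34.52 × 0.6089 ≈ 21.0 ng/mL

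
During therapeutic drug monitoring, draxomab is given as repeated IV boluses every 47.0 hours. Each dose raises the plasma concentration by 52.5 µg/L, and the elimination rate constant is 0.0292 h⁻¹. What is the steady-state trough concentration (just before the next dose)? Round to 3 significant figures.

Fraction remaining after one interval: e^(−kτ) = e^(−0.02920 × 47.0) = 0.2535
R = 1 / (1 − 0.2535) = 1.340
Css,max = 52.5 × 1.340 = 70.33 µg/L
Css,min = Css,max × e^(−kτ) = 70.33 × 0.2535 ≈ 17.8 µg/L

17.8 µg/L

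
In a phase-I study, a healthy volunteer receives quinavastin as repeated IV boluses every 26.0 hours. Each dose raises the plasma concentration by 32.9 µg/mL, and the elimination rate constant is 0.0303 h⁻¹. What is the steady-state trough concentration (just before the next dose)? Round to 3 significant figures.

27.4 µg/mL

Fraction remaining after one interval: e^(−kτ) = e^(−0.03030 × 26.0) = 0.4548
R = 1 / (1 − 0.4548) = 1.834
Css,max = 32.9 × 1.834 = 60.35 µg/mL
Css,min = Css,max × e^(−kτ) = 60.35 × 0.4548 ≈ 27.4 µg/mL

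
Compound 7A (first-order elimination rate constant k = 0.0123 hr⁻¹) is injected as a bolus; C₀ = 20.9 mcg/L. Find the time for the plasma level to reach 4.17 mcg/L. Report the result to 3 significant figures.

C(t) = C₀ e^(−kt)  ⇒  t = ln(C₀/C) / k
t = ln(20.9/4.17) / 0.01230 = 1.612 / 0.01230 ≈ 131 hours

131 hours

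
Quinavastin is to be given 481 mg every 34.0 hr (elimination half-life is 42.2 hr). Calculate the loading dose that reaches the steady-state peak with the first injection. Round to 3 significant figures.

1120 mg

k = ln 2 / 42.2 = 0.01643 hr⁻¹
Accumulation ratio R = 1 / (1 − e^(−kτ)) = 1 / (1 − e^(−0.01643×34.0)) = 1 / (1 − 0.5721) = 2.337
Loading dose = maintenance dose × R = 481 × 2.337 ≈ 1120 mg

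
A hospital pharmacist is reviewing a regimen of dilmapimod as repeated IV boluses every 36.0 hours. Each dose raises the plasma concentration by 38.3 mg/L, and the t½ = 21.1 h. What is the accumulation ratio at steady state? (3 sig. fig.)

k = ln 2 / 21.1 = 0.03285 h⁻¹
Fraction remaining after one interval: e^(−kτ) = e^(−0.03285 × 36.0) = 0.3065
R = 1 / (1 − 0.3065) = 1 / 0.6935 ≈ 1.44

1.44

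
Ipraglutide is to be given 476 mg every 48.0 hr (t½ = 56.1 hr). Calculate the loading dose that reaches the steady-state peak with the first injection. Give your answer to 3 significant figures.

k = ln 2 / 56.1 = 0.01236 hr⁻¹
Accumulation ratio R = 1 / (1 − e^(−kτ)) = 1 / (1 − e^(−0.01236×48.0)) = 1 / (1 − 0.5526) = 2.235
Loading dose = maintenance dose × R = 476 × 2.235 ≈ 1060 mg

1060 mg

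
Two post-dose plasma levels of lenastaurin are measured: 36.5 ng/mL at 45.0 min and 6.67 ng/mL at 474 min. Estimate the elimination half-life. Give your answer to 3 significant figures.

k = ln(C₁/C₂) / (t₂ − t₁) = ln(36.5/6.67) / (474 − 45.0)
  = 1.700 / 429.0 = 0.003962 min⁻¹
t½ = ln 2 / k = ln 2 / 0.003962 ≈ 175 minutes

175 minutes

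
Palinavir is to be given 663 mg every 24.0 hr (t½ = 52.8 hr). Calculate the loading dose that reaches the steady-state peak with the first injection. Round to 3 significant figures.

k = ln 2 / 52.8 = 0.01313 hr⁻¹
Accumulation ratio R = 1 / (1 − e^(−kτ)) = 1 / (1 − e^(−0.01313×24.0)) = 1 / (1 − 0.7297) = 3.700
Loading dose = maintenance dose × R = 663 × 3.700 ≈ 2450 mg

2450 mg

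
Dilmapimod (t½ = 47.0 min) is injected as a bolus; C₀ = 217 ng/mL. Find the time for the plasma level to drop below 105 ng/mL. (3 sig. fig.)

49.2 minutes

k = ln 2 / 47.0 = 0.01475 min⁻¹
C(t) = C₀ e^(−kt)  ⇒  t = ln(C₀/C) / k
t = ln(217/105) / 0.01475 = 0.7259 / 0.01475 ≈ 49.2 minutes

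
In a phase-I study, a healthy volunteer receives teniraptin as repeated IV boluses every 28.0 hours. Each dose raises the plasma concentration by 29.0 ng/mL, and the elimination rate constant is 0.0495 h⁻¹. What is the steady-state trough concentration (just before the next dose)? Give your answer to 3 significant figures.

Fraction remaining after one interval: e^(−kτ) = e^(−0.04950 × 28.0) = 0.2501
R = 1 / (1 − 0.2501) = 1.333
Css,max = 29.0 × 1.333 = 38.67 ng/mL
Css,min = Css,max × e^(−kτ) = 38.67 × 0.2501 ≈ 9.67 ng/mL

9.67 ng/mL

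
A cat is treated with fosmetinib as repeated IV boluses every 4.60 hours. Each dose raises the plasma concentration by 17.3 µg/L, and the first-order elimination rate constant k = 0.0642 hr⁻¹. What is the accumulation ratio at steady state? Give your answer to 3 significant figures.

Fraction remaining after one interval: e^(−kτ) = e^(−0.06420 × 4.60) = 0.7443
R = 1 / (1 − 0.7443) = 1 / 0.2557 ≈ 3.91

3.91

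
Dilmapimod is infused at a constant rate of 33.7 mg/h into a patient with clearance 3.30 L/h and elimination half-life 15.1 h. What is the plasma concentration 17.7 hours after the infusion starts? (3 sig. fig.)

5.68 µg/mL

Css = rate / CL = 33.7 / 3.30 = 10.21 µg/mL
k = ln 2 / 15.1 = 0.04590 h⁻¹
C(t) = Css (1 − e^(−kt)) = 10.21 × (1 − e^(−0.8125)) = 10.21 × 0.5563 ≈ 5.68 µg/mL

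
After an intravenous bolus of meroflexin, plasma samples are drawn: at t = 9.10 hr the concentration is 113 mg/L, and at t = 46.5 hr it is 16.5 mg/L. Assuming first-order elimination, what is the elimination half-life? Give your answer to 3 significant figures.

13.5 hours

k = ln(C₁/C₂) / (t₂ − t₁) = ln(113/16.5) / (46.5 − 9.10)
  = 1.924 / 37.40 = 0.05144 hr⁻¹
t½ = ln 2 / k = ln 2 / 0.05144 ≈ 13.5 hours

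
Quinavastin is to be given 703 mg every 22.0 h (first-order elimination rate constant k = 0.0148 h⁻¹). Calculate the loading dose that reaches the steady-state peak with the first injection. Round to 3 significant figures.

2530 mg

Accumulation ratio R = 1 / (1 − e^(−kτ)) = 1 / (1 − e^(−0.01480×22.0)) = 1 / (1 − 0.7221) = 3.598
Loading dose = maintenance dose × R = 703 × 3.598 ≈ 2530 mg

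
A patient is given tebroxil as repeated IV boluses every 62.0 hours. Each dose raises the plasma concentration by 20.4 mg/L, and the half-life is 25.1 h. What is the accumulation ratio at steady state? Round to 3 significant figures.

1.22

k = ln 2 / 25.1 = 0.02762 h⁻¹
Fraction remaining after one interval: e^(−kτ) = e^(−0.02762 × 62.0) = 0.1805
R = 1 / (1 − 0.1805) = 1 / 0.8195 ≈ 1.22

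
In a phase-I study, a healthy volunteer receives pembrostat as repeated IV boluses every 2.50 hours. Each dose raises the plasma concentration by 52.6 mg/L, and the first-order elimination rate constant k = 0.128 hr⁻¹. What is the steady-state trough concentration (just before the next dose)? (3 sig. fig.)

139 mg/L

Fraction remaining after one interval: e^(−kτ) = e^(−0.1280 × 2.50) = 0.7261
R = 1 / (1 − 0.7261) = 3.652
Css,max = 52.6 × 3.652 = 192.1 mg/L
Css,min = Css,max × e^(−kτ) = 192.1 × 0.7261 ≈ 139 mg/L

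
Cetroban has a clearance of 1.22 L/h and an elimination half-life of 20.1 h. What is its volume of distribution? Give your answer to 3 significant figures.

k = ln 2 / t½ = ln 2 / 20.1 = 0.03448 h⁻¹
V = CL / k = 1.22 / 0.03448 ≈ 35.4 L

35.4 L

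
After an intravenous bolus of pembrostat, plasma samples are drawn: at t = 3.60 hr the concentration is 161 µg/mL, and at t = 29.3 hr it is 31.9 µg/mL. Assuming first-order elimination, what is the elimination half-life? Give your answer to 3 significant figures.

11.0 hours

k = ln(C₁/C₂) / (t₂ − t₁) = ln(161/31.9) / (29.3 − 3.60)
  = 1.619 / 25.70 = 0.06299 hr⁻¹
t½ = ln 2 / k = ln 2 / 0.06299 ≈ 11.0 hours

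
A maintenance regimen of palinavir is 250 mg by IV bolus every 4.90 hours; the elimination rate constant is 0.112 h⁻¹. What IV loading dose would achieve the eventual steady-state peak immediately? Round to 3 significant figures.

592 mg

Accumulation ratio R = 1 / (1 − e^(−kτ)) = 1 / (1 − e^(−0.1120×4.90)) = 1 / (1 − 0.5776) = 2.368
Loading dose = maintenance dose × R = 250 × 2.368 ≈ 592 mg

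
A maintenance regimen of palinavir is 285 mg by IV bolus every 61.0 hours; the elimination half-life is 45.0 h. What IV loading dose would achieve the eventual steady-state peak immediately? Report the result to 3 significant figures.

468 mg

k = ln 2 / 45.0 = 0.01540 h⁻¹
Accumulation ratio R = 1 / (1 − e^(−kτ)) = 1 / (1 − e^(−0.01540×61.0)) = 1 / (1 − 0.3908) = 1.641
Loading dose = maintenance dose × R = 285 × 1.641 ≈ 468 mg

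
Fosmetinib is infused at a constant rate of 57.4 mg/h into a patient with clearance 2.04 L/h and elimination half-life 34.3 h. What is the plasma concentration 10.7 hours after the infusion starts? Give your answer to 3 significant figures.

Css = rate / CL = 57.4 / 2.04 = 28.14 µg/mL
k = ln 2 / 34.3 = 0.02021 h⁻¹
C(t) = Css (1 − e^(−kt)) = 28.14 × (1 − e^(−0.2162)) = 28.14 × 0.1944 ≈ 5.47 µg/mL

5.47 µg/mL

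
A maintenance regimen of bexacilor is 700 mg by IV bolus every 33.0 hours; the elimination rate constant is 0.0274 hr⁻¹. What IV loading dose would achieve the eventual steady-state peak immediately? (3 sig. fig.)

Accumulation ratio R = 1 / (1 − e^(−kτ)) = 1 / (1 − e^(−0.02740×33.0)) = 1 / (1 − 0.4049) = 1.680
Loading dose = maintenance dose × R = 700 × 1.680 ≈ 1180 mg

1180 mg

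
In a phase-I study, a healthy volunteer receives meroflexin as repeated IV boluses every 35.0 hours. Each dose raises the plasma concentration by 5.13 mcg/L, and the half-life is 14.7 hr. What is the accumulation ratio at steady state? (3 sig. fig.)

1.24

k = ln 2 / 14.7 = 0.04715 hr⁻¹
Fraction remaining after one interval: e^(−kτ) = e^(−0.04715 × 35.0) = 0.1920
R = 1 / (1 − 0.1920) = 1 / 0.8080 ≈ 1.24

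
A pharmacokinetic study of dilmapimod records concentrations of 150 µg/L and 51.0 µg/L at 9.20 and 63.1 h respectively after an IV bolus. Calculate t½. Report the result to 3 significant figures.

k = ln(C₁/C₂) / (t₂ − t₁) = ln(150/51.0) / (63.1 − 9.20)
  = 1.079 / 53.90 = 0.02002 h⁻¹
t½ = ln 2 / k = ln 2 / 0.02002 ≈ 34.6 hours

34.6 hours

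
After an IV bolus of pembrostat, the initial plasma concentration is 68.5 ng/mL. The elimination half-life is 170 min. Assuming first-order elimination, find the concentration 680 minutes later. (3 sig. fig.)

k = ln 2 / 170 = 0.004077 min⁻¹
680 min is 4.000 half-lives, so C = 68.5 × (1/2)^4.000 = 68.5 × 0.06250 ≈ 4.28 ng/mL

4.28 ng/mL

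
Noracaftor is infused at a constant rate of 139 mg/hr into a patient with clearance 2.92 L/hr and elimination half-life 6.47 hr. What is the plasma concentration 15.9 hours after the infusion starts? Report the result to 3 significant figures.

Css = rate / CL = 139 / 2.92 = 47.60 mg/L
k = ln 2 / 6.47 = 0.1071 hr⁻¹
C(t) = Css (1 − e^(−kt)) = 47.60 × (1 − e^(−1.703)) = 47.60 × 0.8179 ≈ 38.9 mg/L

38.9 mg/L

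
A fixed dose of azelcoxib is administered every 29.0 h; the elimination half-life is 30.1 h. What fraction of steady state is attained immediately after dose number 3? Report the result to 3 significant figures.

k = ln 2 / 30.1 = 0.02303 h⁻¹
f_n = 1 − e^(−nkτ) = 1 − e^(−3 × 0.02303 × 29.0) = 1 − e^(−2.003) = 1 − 0.1349 ≈ 0.865

0.865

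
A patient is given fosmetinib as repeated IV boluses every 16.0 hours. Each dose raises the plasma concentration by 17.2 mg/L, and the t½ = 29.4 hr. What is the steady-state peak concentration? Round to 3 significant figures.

k = ln 2 / 29.4 = 0.02358 hr⁻¹
Fraction remaining after one interval: e^(−kτ) = e^(−0.02358 × 16.0) = 0.6858
R = 1 / (1 − 0.6858) = 3.182
Css,max = 17.2 × 3.182 ≈ 54.7 mg/L

54.7 mg/L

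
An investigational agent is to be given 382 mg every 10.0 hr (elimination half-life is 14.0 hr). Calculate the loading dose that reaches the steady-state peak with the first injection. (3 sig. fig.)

978 mg

k = ln 2 / 14.0 = 0.04951 hr⁻¹
Accumulation ratio R = 1 / (1 − e^(−kτ)) = 1 / (1 − e^(−0.04951×10.0)) = 1 / (1 − 0.6095) = 2.561
Loading dose = maintenance dose × R = 382 × 2.561 ≈ 978 mg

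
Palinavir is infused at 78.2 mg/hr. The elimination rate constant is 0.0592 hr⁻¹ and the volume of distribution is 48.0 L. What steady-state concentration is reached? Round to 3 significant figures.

27.5 mg/L

CL = k · V = 0.0592 × 48.0 = 2.842 L/hr
Css = rate / CL = 78.2 / 2.842 ≈ 27.5 mg/L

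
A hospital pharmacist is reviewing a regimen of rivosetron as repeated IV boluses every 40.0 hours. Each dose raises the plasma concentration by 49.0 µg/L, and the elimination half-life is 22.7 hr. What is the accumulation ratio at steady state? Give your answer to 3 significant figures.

1.42

k = ln 2 / 22.7 = 0.03054 hr⁻¹
Fraction remaining after one interval: e^(−kτ) = e^(−0.03054 × 40.0) = 0.2948
R = 1 / (1 − 0.2948) = 1 / 0.7052 ≈ 1.42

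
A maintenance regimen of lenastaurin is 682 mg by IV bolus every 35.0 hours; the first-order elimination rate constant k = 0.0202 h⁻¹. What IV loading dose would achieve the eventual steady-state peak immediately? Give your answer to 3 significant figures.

1350 mg

Accumulation ratio R = 1 / (1 − e^(−kτ)) = 1 / (1 − e^(−0.02020×35.0)) = 1 / (1 − 0.4931) = 1.973
Loading dose = maintenance dose × R = 682 × 1.973 ≈ 1350 mg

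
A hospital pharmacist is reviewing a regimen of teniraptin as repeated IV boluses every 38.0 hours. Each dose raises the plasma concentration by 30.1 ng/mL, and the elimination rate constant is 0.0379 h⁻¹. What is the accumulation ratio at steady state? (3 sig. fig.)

Fraction remaining after one interval: e^(−kτ) = e^(−0.03790 × 38.0) = 0.2369
R = 1 / (1 − 0.2369) = 1 / 0.7631 ≈ 1.31

1.31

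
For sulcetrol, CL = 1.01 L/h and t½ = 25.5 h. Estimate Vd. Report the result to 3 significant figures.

37.2 L

k = ln 2 / t½ = ln 2 / 25.5 = 0.02718 h⁻¹
V = CL / k = 1.01 / 0.02718 ≈ 37.2 L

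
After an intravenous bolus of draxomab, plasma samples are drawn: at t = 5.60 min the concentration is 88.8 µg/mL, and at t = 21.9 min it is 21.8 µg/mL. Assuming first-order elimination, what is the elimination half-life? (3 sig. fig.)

8.04 minutes

k = ln(C₁/C₂) / (t₂ − t₁) = ln(88.8/21.8) / (21.9 − 5.60)
  = 1.404 / 16.30 = 0.08616 min⁻¹
t½ = ln 2 / k = ln 2 / 0.08616 ≈ 8.04 minutes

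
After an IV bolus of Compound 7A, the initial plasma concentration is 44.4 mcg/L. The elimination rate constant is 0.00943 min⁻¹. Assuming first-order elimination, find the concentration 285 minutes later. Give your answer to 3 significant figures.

3.02 mcg/L

C(t) = C₀ e^(−kt) = 44.4 × e^(−0.009430 × 285) = 44.4 × e^(−2.688) = 44.4 × 0.06805 ≈ 3.02 mcg/L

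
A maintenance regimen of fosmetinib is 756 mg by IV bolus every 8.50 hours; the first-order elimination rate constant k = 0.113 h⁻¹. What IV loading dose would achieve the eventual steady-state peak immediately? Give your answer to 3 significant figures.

Accumulation ratio R = 1 / (1 − e^(−kτ)) = 1 / (1 − e^(−0.1130×8.50)) = 1 / (1 − 0.3827) = 1.620
Loading dose = maintenance dose × R = 756 × 1.620 ≈ 1220 mg

1220 mg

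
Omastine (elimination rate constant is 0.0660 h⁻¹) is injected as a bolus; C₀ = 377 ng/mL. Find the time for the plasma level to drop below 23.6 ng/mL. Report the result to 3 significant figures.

42.0 hours

C(t) = C₀ e^(−kt)  ⇒  t = ln(C₀/C) / k
t = ln(377/23.6) / 0.06600 = 2.771 / 0.06600 ≈ 42.0 hours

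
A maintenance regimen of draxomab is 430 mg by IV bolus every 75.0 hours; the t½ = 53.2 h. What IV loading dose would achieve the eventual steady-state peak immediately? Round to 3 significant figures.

k = ln 2 / 53.2 = 0.01303 h⁻¹
Accumulation ratio R = 1 / (1 − e^(−kτ)) = 1 / (1 − e^(−0.01303×75.0)) = 1 / (1 − 0.3764) = 1.604
Loading dose = maintenance dose × R = 430 × 1.604 ≈ 690 mg

690 mg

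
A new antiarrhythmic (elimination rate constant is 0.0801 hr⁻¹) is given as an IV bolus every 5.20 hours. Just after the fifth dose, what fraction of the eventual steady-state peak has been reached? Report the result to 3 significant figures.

f_n = 1 − e^(−nkτ) = 1 − e^(−5 × 0.08010 × 5.20) = 1 − e^(−2.083) = 1 − 0.1246 ≈ 0.875

0.875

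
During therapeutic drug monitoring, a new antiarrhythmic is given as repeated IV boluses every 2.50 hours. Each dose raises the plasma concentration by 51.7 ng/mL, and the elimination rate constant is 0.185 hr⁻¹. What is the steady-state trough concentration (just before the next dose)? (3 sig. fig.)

87.9 ng/mL

Fraction remaining after one interval: e^(−kτ) = e^(−0.1850 × 2.50) = 0.6297
R = 1 / (1 − 0.6297) = 2.701
Css,max = 51.7 × 2.701 = 139.6 ng/mL
Css,min = Css,max × e^(−kτ) = 139.6 × 0.6297 ≈ 87.9 ng/mL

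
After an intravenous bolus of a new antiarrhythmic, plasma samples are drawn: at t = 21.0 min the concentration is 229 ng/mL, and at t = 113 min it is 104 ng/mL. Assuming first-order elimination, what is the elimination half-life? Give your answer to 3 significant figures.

80.8 minutes

k = ln(C₁/C₂) / (t₂ − t₁) = ln(229/104) / (113 − 21.0)
  = 0.7893 / 92.00 = 0.008580 min⁻¹
t½ = ln 2 / k = ln 2 / 0.008580 ≈ 80.8 minutes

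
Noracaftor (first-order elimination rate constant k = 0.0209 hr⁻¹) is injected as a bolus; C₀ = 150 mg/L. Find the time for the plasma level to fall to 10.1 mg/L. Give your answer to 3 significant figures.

129 hours

C(t) = C₀ e^(−kt)  ⇒  t = ln(C₀/C) / k
t = ln(150/10.1) / 0.02090 = 2.698 / 0.02090 ≈ 129 hours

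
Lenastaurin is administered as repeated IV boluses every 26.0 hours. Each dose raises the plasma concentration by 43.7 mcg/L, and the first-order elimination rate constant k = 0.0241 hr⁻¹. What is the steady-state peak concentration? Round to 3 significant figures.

93.9 mcg/L

Fraction remaining after one interval: e^(−kτ) = e^(−0.02410 × 26.0) = 0.5344
R = 1 / (1 − 0.5344) = 2.148
Css,max = 43.7 × 2.148 ≈ 93.9 mcg/L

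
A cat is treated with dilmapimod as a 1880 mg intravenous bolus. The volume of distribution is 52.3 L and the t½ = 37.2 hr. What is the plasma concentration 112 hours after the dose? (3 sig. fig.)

C₀ = dose / V = 1880 / 52.3 = 35.95 mg/L
k = ln 2 / 37.2 = 0.01863 hr⁻¹
C(t) = C₀ e^(−kt) = 35.95 × e^(−0.01863 × 112) = 35.95 × e^(−2.087) = 35.95 × 0.1241 ≈ 4.46 mg/L

4.46 mg/L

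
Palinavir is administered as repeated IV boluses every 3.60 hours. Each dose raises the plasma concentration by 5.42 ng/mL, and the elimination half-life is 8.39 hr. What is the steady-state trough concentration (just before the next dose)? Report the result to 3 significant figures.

15.6 ng/mL

k = ln 2 / 8.39 = 0.08262 hr⁻¹
Fraction remaining after one interval: e^(−kτ) = e^(−0.08262 × 3.60) = 0.7427
R = 1 / (1 − 0.7427) = 3.887
Css,max = 5.42 × 3.887 = 21.07 ng/mL
Css,min = Css,max × e^(−kτ) = 21.07 × 0.7427 ≈ 15.6 ng/mL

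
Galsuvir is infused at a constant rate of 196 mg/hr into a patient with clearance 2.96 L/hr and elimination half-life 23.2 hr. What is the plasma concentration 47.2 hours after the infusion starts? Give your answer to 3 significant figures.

50.1 mg/L

Css = rate / CL = 196 / 2.96 = 66.22 mg/L
k = ln 2 / 23.2 = 0.02988 hr⁻¹
C(t) = Css (1 − e^(−kt)) = 66.22 × (1 − e^(−1.410)) = 66.22 × 0.7559 ≈ 50.1 mg/L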